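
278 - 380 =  - 102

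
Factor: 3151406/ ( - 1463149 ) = - 2^1*71^1*22193^1  *  1463149^ ( - 1 )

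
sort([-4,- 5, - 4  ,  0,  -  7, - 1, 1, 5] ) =[ - 7, - 5,-4,  -  4, - 1, 0,1,5] 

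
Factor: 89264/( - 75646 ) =  -  44632/37823=- 2^3*7^1*109^( - 1) *347^(-1)*797^1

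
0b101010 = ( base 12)36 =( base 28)1E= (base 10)42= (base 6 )110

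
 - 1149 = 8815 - 9964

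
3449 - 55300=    - 51851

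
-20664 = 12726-33390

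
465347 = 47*9901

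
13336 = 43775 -30439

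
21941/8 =21941/8 = 2742.62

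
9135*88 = 803880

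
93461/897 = 104 + 173/897 =104.19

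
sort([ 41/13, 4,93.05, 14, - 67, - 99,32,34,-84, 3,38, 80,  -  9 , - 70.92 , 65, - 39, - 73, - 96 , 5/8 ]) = [  -  99, - 96, - 84,- 73 , - 70.92,  -  67, - 39, - 9, 5/8,  3,41/13 , 4,14,32,34,38,65,80,  93.05]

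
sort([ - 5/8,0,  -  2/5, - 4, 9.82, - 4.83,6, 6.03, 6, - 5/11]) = [ - 4.83, - 4,- 5/8  , - 5/11 , - 2/5, 0,6 , 6,  6.03, 9.82 ] 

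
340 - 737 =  - 397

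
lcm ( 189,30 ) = 1890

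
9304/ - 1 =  - 9304 + 0/1 = -  9304.00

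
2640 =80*33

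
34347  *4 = 137388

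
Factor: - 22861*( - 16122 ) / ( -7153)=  - 368565042/7153= - 2^1*3^1*23^( - 1 )*311^(-1)*2687^1 * 22861^1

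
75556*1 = 75556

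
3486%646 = 256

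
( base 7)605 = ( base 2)100101011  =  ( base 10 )299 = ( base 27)B2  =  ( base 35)8J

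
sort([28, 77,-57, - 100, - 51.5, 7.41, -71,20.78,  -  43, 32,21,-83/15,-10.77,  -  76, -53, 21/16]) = [  -  100, - 76, - 71, - 57,-53,  -  51.5,- 43,  -  10.77, - 83/15, 21/16, 7.41, 20.78, 21,28,32, 77]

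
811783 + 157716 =969499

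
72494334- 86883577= -14389243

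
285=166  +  119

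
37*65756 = 2432972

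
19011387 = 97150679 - 78139292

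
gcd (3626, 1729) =7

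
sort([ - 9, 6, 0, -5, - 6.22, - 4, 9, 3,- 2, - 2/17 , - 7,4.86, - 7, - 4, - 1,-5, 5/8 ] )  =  [ - 9, - 7, - 7, - 6.22, - 5,  -  5, - 4, - 4 ,  -  2  , - 1, - 2/17 , 0,5/8 , 3, 4.86, 6, 9]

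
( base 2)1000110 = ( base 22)34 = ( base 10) 70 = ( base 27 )2G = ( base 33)24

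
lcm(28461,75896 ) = 227688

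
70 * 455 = 31850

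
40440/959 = 42 + 162/959 = 42.17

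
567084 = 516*1099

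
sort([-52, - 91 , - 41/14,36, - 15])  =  [ - 91, - 52, - 15, - 41/14,36]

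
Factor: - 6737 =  - 6737^1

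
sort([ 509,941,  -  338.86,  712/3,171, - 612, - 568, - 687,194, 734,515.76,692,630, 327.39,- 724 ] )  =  [ - 724, - 687, - 612, - 568,-338.86, 171, 194,712/3, 327.39,509, 515.76, 630, 692, 734,941] 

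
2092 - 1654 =438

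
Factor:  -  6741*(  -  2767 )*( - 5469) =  - 3^3* 7^1*107^1*1823^1*2767^1= -102009685743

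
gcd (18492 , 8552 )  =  4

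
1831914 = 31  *59094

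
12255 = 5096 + 7159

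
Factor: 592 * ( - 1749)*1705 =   -  2^4 * 3^1* 5^1*11^2 * 31^1 * 37^1*53^1 = - 1765370640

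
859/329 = 859/329 = 2.61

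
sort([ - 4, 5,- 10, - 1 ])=[ - 10,-4, - 1,5]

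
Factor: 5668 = 2^2*13^1*109^1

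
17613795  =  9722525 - -7891270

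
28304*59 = 1669936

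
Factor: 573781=13^1*19^1*23^1*101^1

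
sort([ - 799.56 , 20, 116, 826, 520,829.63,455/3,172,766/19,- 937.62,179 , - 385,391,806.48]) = [-937.62, - 799.56 , - 385, 20,  766/19 , 116,455/3, 172, 179,391, 520,806.48 , 826, 829.63 ]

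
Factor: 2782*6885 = 19154070 = 2^1*3^4 * 5^1*13^1*17^1*107^1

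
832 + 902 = 1734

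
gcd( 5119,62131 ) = 1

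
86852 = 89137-2285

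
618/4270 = 309/2135 = 0.14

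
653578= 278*2351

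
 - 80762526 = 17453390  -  98215916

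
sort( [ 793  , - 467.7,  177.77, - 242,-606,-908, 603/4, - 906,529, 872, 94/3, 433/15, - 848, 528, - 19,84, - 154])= [-908,-906,-848, - 606,  -  467.7, - 242, - 154 , - 19,433/15,94/3 , 84 , 603/4,177.77,528,  529,  793,872]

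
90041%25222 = 14375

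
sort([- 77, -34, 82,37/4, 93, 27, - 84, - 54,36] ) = [ - 84,  -  77 , - 54, - 34, 37/4, 27, 36, 82, 93] 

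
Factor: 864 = 2^5*3^3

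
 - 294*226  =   - 66444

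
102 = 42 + 60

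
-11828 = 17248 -29076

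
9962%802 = 338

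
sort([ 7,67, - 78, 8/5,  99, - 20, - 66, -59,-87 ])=[ - 87, - 78,- 66,  -  59,  -  20,8/5,7,67, 99 ] 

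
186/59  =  3 + 9/59 = 3.15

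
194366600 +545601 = 194912201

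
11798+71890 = 83688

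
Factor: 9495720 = 2^3*3^2*5^1 * 13^1*2029^1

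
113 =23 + 90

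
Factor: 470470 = 2^1*5^1*7^1*11^1*13^1*47^1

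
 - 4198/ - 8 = 524 + 3/4 = 524.75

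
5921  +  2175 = 8096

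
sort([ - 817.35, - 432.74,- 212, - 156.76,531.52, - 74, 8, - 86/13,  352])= [ - 817.35, - 432.74, - 212, - 156.76, -74, - 86/13  ,  8, 352,531.52]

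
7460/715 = 1492/143 = 10.43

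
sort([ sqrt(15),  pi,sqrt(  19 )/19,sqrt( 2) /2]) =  [sqrt( 19 )/19,sqrt( 2)/2,  pi,sqrt( 15 )]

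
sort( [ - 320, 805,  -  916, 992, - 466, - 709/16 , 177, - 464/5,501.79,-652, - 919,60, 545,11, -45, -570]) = [ - 919,  -  916,-652, - 570,-466, - 320 , - 464/5, - 45, - 709/16,11, 60, 177, 501.79,545,805,992]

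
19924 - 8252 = 11672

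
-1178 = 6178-7356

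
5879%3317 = 2562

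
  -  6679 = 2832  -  9511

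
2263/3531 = 2263/3531 = 0.64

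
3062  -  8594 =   -  5532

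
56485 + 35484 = 91969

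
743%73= 13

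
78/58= 39/29  =  1.34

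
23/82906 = 23/82906 = 0.00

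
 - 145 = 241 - 386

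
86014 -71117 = 14897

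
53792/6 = 8965  +  1/3 = 8965.33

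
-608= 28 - 636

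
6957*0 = 0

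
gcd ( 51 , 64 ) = 1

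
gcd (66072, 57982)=2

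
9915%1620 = 195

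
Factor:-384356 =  - 2^2*7^2*37^1  *  53^1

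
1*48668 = 48668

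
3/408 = 1/136 =0.01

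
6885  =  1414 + 5471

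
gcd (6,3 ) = 3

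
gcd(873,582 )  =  291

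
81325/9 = 81325/9 = 9036.11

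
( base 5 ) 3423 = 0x1e8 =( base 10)488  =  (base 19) 16d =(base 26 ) IK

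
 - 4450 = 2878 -7328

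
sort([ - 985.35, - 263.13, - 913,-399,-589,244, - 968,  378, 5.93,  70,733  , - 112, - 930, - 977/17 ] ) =[ - 985.35 , - 968, - 930,-913 , - 589 , - 399,-263.13, - 112, - 977/17, 5.93 , 70, 244 , 378, 733] 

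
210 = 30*7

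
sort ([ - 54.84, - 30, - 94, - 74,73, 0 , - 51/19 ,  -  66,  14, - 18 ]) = [  -  94, - 74, - 66,  -  54.84,  -  30,-18,-51/19, 0,14, 73]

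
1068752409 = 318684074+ 750068335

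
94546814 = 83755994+10790820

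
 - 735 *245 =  - 180075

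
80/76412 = 20/19103 = 0.00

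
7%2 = 1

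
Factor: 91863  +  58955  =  2^1*73^1*1033^1 =150818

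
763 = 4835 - 4072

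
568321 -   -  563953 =1132274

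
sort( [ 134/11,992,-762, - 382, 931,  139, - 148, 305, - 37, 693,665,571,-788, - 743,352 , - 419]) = [-788,-762, - 743, - 419, - 382, - 148,-37,134/11,139,305,  352,571, 665, 693,931, 992 ] 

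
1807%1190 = 617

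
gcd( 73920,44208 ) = 48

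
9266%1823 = 151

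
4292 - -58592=62884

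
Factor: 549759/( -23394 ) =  - 2^( - 1) *47^1 = - 47/2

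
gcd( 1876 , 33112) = 4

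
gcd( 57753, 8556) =2139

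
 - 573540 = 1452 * ( - 395)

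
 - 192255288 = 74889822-267145110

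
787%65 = 7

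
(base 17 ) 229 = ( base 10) 621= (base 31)K1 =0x26d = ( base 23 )140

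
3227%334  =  221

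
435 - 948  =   - 513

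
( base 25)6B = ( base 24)6h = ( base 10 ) 161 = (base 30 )5b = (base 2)10100001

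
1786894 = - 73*(-24478) 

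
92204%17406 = 5174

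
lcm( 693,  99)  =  693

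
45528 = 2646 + 42882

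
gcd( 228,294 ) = 6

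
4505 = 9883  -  5378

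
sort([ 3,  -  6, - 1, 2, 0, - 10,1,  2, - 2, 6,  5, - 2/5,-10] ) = [ - 10, - 10,-6, - 2 , - 1,-2/5,0, 1,2, 2, 3,  5 , 6 ] 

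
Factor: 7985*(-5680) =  - 2^4*5^2 * 71^1*1597^1 = - 45354800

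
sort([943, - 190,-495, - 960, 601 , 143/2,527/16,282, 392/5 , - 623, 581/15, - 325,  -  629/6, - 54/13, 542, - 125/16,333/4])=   [-960, - 623,  -  495, - 325 , - 190, -629/6, - 125/16, - 54/13,527/16, 581/15, 143/2, 392/5, 333/4, 282,542, 601, 943]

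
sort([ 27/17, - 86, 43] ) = [-86, 27/17,  43] 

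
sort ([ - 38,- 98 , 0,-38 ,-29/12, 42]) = [ - 98, - 38, - 38, - 29/12,0,42] 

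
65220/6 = 10870  =  10870.00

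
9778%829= 659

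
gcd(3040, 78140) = 20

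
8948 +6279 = 15227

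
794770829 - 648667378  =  146103451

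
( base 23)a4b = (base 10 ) 5393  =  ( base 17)11b4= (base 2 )1010100010001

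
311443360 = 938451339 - 627007979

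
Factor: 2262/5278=3/7= 3^1*7^(- 1) 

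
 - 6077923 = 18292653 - 24370576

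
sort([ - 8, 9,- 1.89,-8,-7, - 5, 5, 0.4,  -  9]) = [ - 9, - 8,-8,  -  7, - 5, - 1.89,0.4,5,  9 ]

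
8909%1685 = 484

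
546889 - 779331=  - 232442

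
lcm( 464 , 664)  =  38512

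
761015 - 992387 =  - 231372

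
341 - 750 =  - 409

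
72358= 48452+23906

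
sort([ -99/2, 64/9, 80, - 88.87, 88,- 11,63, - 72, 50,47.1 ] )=[ - 88.87 , - 72, - 99/2, - 11, 64/9, 47.1, 50, 63, 80, 88 ] 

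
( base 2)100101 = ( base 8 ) 45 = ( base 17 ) 23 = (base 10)37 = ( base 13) 2B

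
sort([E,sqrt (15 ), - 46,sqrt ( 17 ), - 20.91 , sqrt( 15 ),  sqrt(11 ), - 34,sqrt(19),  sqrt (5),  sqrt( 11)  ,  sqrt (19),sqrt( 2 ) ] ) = [ - 46, - 34, - 20.91,  sqrt ( 2 ),sqrt (5 ),E,  sqrt(11),sqrt( 11),sqrt( 15 ),sqrt(15 ),sqrt( 17), sqrt(19 ) , sqrt(19 ) ] 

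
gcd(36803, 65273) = 13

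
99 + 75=174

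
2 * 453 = 906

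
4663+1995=6658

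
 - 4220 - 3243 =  - 7463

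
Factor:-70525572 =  - 2^2  *3^1*13^1*452087^1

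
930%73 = 54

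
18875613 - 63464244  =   -44588631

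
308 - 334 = -26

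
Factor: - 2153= -2153^1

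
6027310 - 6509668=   -  482358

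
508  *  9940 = 5049520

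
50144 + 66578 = 116722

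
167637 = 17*9861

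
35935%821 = 632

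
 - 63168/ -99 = 21056/33 = 638.06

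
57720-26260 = 31460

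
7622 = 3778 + 3844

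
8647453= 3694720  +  4952733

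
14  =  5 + 9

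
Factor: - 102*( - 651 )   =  2^1*3^2 * 7^1* 17^1*31^1 = 66402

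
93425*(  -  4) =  - 373700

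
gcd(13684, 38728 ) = 4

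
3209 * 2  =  6418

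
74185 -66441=7744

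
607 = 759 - 152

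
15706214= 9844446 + 5861768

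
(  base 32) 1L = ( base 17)32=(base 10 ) 53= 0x35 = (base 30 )1N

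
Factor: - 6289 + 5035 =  - 2^1 *3^1 * 11^1*19^1 = - 1254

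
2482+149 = 2631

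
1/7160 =1/7160 =0.00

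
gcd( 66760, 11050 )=10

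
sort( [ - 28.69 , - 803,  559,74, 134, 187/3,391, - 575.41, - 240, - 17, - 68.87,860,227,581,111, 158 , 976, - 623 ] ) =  [ - 803,  -  623 , - 575.41, - 240 , - 68.87,  -  28.69,- 17,187/3,  74, 111,134,158,227,  391, 559,  581, 860,976 ] 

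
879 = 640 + 239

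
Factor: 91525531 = 37^1*2473663^1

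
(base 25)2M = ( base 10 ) 72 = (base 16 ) 48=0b1001000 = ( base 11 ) 66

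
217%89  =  39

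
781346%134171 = 110491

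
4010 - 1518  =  2492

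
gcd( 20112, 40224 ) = 20112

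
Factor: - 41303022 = -2^1*3^1*1627^1*  4231^1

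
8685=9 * 965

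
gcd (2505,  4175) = 835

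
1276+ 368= 1644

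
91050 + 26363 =117413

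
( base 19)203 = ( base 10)725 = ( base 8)1325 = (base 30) O5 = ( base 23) 18C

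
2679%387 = 357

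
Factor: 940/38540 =1/41 = 41^( - 1)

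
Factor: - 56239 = -56239^1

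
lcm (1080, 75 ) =5400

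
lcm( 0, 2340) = 0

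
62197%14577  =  3889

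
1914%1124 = 790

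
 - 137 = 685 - 822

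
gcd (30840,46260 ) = 15420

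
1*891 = 891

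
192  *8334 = 1600128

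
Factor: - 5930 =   -  2^1*5^1*593^1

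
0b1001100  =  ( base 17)48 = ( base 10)76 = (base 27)2m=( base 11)6A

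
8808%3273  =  2262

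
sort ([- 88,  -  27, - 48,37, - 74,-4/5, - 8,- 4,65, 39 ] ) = [ - 88, - 74, - 48, - 27, - 8,-4, -4/5, 37,39,65] 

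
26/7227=26/7227 =0.00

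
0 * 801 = 0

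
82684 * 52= 4299568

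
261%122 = 17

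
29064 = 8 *3633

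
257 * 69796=17937572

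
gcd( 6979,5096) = 7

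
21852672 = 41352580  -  19499908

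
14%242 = 14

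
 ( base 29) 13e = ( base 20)272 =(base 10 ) 942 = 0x3AE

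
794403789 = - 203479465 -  - 997883254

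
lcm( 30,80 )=240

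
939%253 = 180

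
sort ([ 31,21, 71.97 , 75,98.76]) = [ 21,31,71.97, 75, 98.76]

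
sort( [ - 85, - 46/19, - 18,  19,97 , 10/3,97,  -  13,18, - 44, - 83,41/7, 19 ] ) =[-85, -83, - 44 ,  -  18,-13, - 46/19,10/3,  41/7, 18,19,19,97, 97 ] 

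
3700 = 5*740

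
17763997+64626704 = 82390701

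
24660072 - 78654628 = - 53994556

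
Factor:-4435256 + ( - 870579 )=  - 5305835 = -  5^1*523^1*2029^1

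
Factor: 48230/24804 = 2^( - 1 )*3^( - 2)*5^1*7^1 =35/18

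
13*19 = 247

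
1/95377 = 1/95377 = 0.00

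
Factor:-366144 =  - 2^6 * 3^1 * 1907^1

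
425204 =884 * 481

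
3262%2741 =521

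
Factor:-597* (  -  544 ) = 324768 =2^5*3^1 *17^1*199^1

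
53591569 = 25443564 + 28148005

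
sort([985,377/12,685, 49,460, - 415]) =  [ - 415,377/12, 49,460,685,985]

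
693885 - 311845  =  382040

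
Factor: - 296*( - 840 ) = 248640 =2^6 * 3^1*5^1 * 7^1*37^1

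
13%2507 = 13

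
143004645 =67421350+75583295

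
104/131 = 104/131 = 0.79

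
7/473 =7/473 = 0.01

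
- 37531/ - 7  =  37531/7 = 5361.57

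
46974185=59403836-12429651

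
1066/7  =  1066/7 =152.29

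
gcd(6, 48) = 6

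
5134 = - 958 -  - 6092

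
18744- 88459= - 69715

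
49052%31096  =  17956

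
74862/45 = 8318/5 = 1663.60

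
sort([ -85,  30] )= [-85, 30] 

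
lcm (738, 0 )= 0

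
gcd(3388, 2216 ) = 4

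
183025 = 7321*25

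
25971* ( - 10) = - 259710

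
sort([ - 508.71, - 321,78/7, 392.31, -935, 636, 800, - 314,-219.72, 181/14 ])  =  [ - 935, - 508.71, - 321, - 314, - 219.72,78/7, 181/14, 392.31, 636,  800] 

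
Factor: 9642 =2^1*3^1 * 1607^1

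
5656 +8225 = 13881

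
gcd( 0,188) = 188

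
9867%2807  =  1446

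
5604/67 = 5604/67 = 83.64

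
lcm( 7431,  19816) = 59448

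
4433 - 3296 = 1137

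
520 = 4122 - 3602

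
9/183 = 3/61= 0.05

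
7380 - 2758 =4622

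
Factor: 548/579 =2^2*3^( - 1 ) * 137^1*193^( - 1 )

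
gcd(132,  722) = 2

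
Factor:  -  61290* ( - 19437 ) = 1191293730 = 2^1*3^4 * 5^1*11^1*19^1*31^1*227^1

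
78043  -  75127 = 2916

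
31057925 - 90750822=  -59692897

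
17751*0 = 0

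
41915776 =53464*784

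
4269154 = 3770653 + 498501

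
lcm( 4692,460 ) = 23460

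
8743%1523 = 1128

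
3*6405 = 19215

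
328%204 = 124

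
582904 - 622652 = - 39748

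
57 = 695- 638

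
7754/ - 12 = -647 +5/6 = - 646.17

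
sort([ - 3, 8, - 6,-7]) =[- 7, - 6,  -  3,8]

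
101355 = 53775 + 47580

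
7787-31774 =-23987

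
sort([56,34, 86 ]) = [ 34 , 56,  86 ]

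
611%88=83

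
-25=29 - 54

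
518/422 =259/211 = 1.23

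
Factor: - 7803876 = - 2^2*3^1*89^1 * 7307^1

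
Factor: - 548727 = - 3^1*317^1*577^1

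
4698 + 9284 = 13982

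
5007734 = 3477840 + 1529894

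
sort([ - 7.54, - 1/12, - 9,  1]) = [ - 9,-7.54, - 1/12, 1 ]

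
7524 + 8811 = 16335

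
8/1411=8/1411= 0.01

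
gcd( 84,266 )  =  14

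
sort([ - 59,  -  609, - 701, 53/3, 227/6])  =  [ - 701, - 609, - 59,53/3 , 227/6 ] 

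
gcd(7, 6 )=1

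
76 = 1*76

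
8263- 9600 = -1337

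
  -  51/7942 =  - 51/7942 = -0.01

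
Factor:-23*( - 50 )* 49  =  2^1*5^2 *7^2*23^1 = 56350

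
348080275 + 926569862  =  1274650137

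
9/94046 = 9/94046 = 0.00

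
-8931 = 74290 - 83221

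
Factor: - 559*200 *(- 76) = 2^5*5^2*13^1 * 19^1*43^1=8496800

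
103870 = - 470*(-221 ) 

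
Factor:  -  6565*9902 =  - 65006630= - 2^1 * 5^1* 13^1*101^1*4951^1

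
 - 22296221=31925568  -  54221789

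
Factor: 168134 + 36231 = 5^1 * 7^1*5839^1 = 204365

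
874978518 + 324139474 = 1199117992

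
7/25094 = 7/25094 = 0.00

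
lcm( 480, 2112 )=10560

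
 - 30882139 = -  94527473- - 63645334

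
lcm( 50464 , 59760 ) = 2270880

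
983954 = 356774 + 627180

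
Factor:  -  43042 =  - 2^1 * 21521^1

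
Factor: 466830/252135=2^1*3^1* 7^1 * 19^1 * 431^ (  -  1) = 798/431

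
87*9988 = 868956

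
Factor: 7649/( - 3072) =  - 2^( - 10 )*3^( - 1 )*7649^1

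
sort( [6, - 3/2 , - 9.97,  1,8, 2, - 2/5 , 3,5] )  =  [ - 9.97, - 3/2, - 2/5, 1, 2, 3, 5 , 6,8] 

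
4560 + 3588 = 8148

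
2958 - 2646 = 312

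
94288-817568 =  - 723280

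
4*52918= 211672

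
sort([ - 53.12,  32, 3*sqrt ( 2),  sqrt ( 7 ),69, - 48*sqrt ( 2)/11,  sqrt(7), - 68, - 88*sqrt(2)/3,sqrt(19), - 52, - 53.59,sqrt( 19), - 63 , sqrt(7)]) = [ - 68, - 63, - 53.59 , - 53.12, - 52, - 88 * sqrt( 2)/3, - 48*sqrt(2)/11, sqrt( 7),sqrt(7),sqrt (7), 3*sqrt ( 2) , sqrt(19), sqrt(19) , 32, 69 ] 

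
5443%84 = 67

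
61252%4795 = 3712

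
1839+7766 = 9605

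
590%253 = 84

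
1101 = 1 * 1101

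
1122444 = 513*2188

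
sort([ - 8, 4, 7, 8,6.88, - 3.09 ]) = [  -  8,-3.09,4,6.88,7, 8 ] 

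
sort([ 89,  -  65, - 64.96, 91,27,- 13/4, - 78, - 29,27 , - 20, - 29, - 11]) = [ - 78,  -  65, - 64.96 , - 29 , - 29, - 20, - 11, -13/4, 27,27, 89 , 91]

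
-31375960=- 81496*385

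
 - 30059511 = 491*( - 61221) 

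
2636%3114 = 2636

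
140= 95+45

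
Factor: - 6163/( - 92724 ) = 2^( - 2 )* 3^( - 1 ) * 6163^1*7727^( - 1 ) 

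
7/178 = 7/178 =0.04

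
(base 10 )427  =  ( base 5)3202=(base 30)E7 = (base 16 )1ab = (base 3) 120211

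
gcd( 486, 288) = 18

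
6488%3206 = 76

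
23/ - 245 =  - 1+ 222/245= - 0.09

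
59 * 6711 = 395949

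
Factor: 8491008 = 2^12*3^1*691^1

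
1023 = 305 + 718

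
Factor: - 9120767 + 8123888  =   - 3^1*13^1 * 25561^1 = - 996879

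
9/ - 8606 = -1 + 8597/8606= - 0.00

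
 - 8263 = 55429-63692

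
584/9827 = 584/9827 = 0.06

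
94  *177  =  16638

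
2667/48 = 889/16 = 55.56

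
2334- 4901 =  - 2567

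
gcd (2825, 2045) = 5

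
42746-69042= - 26296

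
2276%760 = 756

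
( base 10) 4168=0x1048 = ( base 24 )75G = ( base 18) CFA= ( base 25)6gi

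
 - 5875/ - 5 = 1175/1 =1175.00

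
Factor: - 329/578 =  - 2^( - 1) * 7^1 * 17^(- 2) * 47^1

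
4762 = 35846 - 31084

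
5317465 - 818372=4499093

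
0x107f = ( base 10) 4223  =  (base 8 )10177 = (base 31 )4c7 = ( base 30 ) 4kn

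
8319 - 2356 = 5963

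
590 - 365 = 225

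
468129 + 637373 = 1105502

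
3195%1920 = 1275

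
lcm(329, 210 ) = 9870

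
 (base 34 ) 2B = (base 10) 79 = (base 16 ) 4f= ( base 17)4B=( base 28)2N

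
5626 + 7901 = 13527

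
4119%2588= 1531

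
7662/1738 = 4  +  355/869 = 4.41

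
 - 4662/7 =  - 666=   -  666.00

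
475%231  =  13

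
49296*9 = 443664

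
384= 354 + 30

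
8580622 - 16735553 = - 8154931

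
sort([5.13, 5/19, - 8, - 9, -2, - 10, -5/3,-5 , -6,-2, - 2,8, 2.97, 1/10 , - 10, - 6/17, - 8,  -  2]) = [ - 10, -10, - 9,-8, - 8,- 6,- 5, - 2, - 2, - 2,  -  2, - 5/3, - 6/17, 1/10,5/19, 2.97, 5.13,  8] 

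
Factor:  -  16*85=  -2^4*5^1*17^1 = -1360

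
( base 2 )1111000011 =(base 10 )963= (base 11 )7a6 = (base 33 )T6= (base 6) 4243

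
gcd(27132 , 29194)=2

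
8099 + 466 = 8565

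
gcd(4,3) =1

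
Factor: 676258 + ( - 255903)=5^1 *13^1*29^1*223^1 = 420355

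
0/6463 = 0 = 0.00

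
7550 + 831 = 8381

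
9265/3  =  9265/3 = 3088.33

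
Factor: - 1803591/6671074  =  - 2^(  -  1)*3^2 * 23^1*8713^1*3335537^( - 1)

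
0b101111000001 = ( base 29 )3gm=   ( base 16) bc1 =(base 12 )18A9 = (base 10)3009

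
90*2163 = 194670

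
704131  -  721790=- 17659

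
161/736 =7/32 = 0.22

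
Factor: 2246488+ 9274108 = 2^2 *2880149^1=11520596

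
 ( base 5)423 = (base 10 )113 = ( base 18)65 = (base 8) 161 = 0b1110001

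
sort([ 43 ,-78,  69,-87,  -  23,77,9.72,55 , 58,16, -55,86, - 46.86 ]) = [  -  87, - 78,-55, - 46.86,  -  23, 9.72, 16,  43, 55,58 , 69,  77,  86]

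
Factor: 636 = 2^2 * 3^1 * 53^1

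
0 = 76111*0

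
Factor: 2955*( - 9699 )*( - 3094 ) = 2^1*3^2*5^1*7^1*13^1*17^1*53^1 * 61^1*197^1 = 88675726230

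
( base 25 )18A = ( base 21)1IG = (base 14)439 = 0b1101000011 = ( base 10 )835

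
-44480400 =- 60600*734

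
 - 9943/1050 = -9943/1050  =  - 9.47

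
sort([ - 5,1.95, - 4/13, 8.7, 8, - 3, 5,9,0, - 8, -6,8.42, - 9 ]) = [ - 9,-8, - 6, - 5 , - 3, - 4/13,0,1.95, 5,  8, 8.42,8.7,9 ] 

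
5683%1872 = 67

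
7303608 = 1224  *5967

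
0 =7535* 0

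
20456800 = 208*98350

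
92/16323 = 92/16323 = 0.01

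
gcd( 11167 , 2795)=13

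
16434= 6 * 2739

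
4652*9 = 41868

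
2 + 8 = 10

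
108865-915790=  - 806925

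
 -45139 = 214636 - 259775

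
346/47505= 346/47505 = 0.01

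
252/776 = 63/194 = 0.32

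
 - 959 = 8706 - 9665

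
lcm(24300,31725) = 1142100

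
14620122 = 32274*453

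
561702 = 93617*6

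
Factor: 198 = 2^1*3^2*11^1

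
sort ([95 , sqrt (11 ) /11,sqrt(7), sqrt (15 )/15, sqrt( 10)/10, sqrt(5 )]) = [ sqrt(15)/15,sqrt(11)/11,sqrt( 10)/10, sqrt(5), sqrt(7), 95] 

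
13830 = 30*461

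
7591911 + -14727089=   -  7135178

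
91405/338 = 270 + 145/338 = 270.43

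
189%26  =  7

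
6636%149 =80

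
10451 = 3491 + 6960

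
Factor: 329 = 7^1*47^1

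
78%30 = 18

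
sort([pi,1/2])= [ 1/2,  pi] 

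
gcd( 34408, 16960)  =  8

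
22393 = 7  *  3199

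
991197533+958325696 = 1949523229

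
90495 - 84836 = 5659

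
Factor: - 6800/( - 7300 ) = 68/73  =  2^2 *17^1*73^( - 1) 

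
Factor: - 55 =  - 5^1*11^1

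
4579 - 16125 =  - 11546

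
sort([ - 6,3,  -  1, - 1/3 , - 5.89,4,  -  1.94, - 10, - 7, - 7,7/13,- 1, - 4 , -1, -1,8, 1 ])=[ - 10, - 7, - 7, - 6, - 5.89, - 4 , - 1.94, - 1, - 1, - 1, - 1, - 1/3, 7/13,  1, 3,4,8 ] 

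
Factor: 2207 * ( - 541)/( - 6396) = 2^ ( - 2)*3^( - 1 )*13^( - 1 ) * 41^( - 1) *541^1 * 2207^1 = 1193987/6396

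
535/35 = 15 + 2/7=15.29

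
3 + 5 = 8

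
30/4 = 7 + 1/2=7.50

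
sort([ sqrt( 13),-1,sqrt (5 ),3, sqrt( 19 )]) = [ -1 , sqrt(5),3,sqrt(13 ),sqrt(19)] 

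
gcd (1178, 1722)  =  2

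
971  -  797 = 174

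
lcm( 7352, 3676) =7352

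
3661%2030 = 1631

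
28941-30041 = -1100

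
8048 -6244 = 1804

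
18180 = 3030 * 6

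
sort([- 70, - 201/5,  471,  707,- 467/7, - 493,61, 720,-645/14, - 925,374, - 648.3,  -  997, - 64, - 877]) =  [ - 997,- 925, - 877 , - 648.3, - 493, - 70, - 467/7, - 64, - 645/14, -201/5, 61, 374,471, 707,720]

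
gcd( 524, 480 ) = 4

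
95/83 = 95/83 = 1.14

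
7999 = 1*7999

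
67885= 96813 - 28928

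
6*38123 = 228738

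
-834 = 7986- 8820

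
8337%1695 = 1557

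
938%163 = 123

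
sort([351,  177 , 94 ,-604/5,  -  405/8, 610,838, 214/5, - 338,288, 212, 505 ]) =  [ - 338, - 604/5, -405/8,214/5,94,177 , 212, 288, 351, 505,610,838] 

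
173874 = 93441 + 80433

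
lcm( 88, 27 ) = 2376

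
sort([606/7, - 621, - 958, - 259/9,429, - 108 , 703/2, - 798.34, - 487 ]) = [ - 958 , - 798.34, - 621, - 487  , - 108, - 259/9, 606/7, 703/2  ,  429]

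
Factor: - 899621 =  - 661^1*1361^1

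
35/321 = 35/321 = 0.11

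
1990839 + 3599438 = 5590277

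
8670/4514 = 1 + 2078/2257 = 1.92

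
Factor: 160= 2^5*5^1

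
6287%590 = 387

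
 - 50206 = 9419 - 59625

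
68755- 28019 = 40736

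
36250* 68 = 2465000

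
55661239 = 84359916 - 28698677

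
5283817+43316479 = 48600296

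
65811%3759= 1908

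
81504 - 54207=27297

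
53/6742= 53/6742=0.01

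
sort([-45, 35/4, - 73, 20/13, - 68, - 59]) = [ - 73 ,-68, - 59, - 45, 20/13, 35/4]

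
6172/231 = 26+166/231 = 26.72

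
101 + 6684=6785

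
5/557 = 5/557 = 0.01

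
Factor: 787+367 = 1154 = 2^1*577^1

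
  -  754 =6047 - 6801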